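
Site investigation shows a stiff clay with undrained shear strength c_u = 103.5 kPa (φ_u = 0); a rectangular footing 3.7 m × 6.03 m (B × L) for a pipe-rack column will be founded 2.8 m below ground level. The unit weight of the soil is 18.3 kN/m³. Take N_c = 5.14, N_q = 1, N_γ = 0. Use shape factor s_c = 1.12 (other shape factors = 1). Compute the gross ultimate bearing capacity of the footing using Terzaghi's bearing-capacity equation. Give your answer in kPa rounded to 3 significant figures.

q_ult ≈ 647 kPa

Effective surcharge at the founding depth q = γ·D_f = 18.3 × 2.8 = 51.24 kPa.
q_ult = c·N_c·s_c + q·N_q
     = 103.5 × 5.14 × 1.12 + 51.24 × 1
     = 595.83 + 51.24 = 647.07 kPa.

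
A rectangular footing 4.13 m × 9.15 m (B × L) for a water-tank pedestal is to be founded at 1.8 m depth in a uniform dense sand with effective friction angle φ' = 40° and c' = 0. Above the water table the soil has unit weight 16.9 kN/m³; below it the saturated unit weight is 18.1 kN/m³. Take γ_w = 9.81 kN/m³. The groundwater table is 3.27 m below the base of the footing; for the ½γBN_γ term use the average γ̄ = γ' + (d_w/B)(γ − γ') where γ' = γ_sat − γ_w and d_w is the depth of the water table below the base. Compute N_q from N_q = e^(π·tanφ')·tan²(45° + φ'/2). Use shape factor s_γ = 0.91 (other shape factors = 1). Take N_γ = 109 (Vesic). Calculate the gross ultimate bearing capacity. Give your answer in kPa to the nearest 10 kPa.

tan40° = 0.8391, so N_q = e^(π×0.8391)·tan²(65°) = 13.959 × 4.599 = 64.2.
Overburden at base level: q = 16.9 × 1.8 = 30.42 kPa.
The water table is 3.27 m below the base (< B = 4.13 m), so the ½γBN_γ term uses γ̄ = γ' + (d_w/B)(γ − γ') = 8.29 + (3.27/4.13)(16.9 − 8.29) = 15.107 kN/m³.
Surcharge term q·N_q = 30.42 × 64.195 = 1952.8 kPa; self-weight term 0.5·γ·B·N_γ·s_γ = 0.5 × 15.107 × 4.13 × 109 × 0.91 = 3094.4 kPa.
q_ult = 1952.8 + 3094.4 = 5047.2 kPa.

q_ult ≈ 5050 kPa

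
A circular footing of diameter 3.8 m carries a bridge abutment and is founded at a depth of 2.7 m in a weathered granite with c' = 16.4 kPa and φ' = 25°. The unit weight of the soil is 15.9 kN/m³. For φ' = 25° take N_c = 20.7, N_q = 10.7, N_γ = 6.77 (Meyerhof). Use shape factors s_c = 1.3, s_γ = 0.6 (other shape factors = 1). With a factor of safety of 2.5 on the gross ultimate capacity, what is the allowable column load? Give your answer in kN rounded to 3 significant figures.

P_all ≈ 4640 kN

Overburden at base level: q = 15.9 × 2.7 = 42.93 kPa.
Cohesion term c·N_c·s_c = 16.4 × 20.7 × 1.3 = 441.32 kPa; surcharge term q·N_q = 42.93 × 10.7 = 459.35 kPa; self-weight term 0.5·γ·B·N_γ·s_γ = 0.5 × 15.9 × 3.8 × 6.77 × 0.6 = 122.71 kPa.
q_ult = 441.32 + 459.35 + 122.71 = 1023.4 kPa.
Gross allowable pressure q_all = 1023.4 / 2.5 = 409.36 kPa.
Footing area = 11.3411 m², so allowable column load = 409.36 × 11.3411 = 4642.5 kN.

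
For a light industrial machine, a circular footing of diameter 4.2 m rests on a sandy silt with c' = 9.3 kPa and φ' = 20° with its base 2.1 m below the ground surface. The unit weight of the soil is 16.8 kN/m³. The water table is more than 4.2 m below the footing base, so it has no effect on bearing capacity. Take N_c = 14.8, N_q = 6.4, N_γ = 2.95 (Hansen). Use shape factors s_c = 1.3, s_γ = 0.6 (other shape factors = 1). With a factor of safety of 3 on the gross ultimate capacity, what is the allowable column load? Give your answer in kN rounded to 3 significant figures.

Overburden at base level: q = 16.8 × 2.1 = 35.28 kPa.
Cohesion term c·N_c·s_c = 9.3 × 14.8 × 1.3 = 178.93 kPa; surcharge term q·N_q = 35.28 × 6.4 = 225.79 kPa; self-weight term 0.5·γ·B·N_γ·s_γ = 0.5 × 16.8 × 4.2 × 2.95 × 0.6 = 62.446 kPa.
q_ult = 178.93 + 225.79 + 62.446 = 467.17 kPa.
Gross allowable pressure q_all = 467.17 / 3 = 155.72 kPa.
Footing area = 13.8544 m², so allowable column load = 155.72 × 13.8544 = 2157.5 kN.

P_all ≈ 2160 kN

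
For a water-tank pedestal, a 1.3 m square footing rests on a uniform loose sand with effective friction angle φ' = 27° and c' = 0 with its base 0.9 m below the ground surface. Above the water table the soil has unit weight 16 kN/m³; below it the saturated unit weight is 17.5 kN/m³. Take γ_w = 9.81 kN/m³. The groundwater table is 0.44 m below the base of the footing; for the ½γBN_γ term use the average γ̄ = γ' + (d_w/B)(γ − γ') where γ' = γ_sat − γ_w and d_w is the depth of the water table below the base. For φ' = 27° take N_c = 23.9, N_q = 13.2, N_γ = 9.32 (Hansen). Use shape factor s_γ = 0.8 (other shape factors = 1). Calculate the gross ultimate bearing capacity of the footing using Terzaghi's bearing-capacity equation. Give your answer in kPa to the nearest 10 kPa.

Effective surcharge at the founding depth q = γ·D_f = 16 × 0.9 = 14.4 kPa.
With d_w = 0.44 m < B, γ̄ = 7.69 + (0.44/1.3) × (16 − 7.69) = 10.503 kN/m³.
q_ult = q·N_q + 0.5·γ·B·N_γ·s_γ
     = 14.4 × 13.2 + 0.5 × 10.503 × 1.3 × 9.32 × 0.8
     = 190.08 + 50.9 = 240.98 kPa.

q_ult ≈ 240 kPa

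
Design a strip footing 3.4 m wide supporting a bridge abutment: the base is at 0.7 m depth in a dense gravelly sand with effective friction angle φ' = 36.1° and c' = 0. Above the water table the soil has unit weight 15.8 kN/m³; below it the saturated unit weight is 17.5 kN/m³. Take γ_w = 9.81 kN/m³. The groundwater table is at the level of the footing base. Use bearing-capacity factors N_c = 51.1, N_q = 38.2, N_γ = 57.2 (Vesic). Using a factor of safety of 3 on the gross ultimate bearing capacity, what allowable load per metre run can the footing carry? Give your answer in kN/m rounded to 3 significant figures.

≈ 1330 kN/m

q = γ·D_f = 15.8 × 0.7 = 11.06 kPa.
For the ½γBN_γ term take γ' = 17.5 − 9.81 = 7.69 kN/m³ (soil below base is submerged).
q·N_q = 11.06 × 38.2 = 422.49 kPa
0.5·γ·B·N_γ = 0.5 × 7.69 × 3.4 × 57.2 = 747.78 kPa
q_ult = 422.49 + 747.78 = 1170.3 kPa.
Gross allowable pressure q_all = 1170.3 / 3 = 390.09 kPa.
Allowable wall load = q_all × B = 390.09 × 3.4 = 1326.3 kN per metre run.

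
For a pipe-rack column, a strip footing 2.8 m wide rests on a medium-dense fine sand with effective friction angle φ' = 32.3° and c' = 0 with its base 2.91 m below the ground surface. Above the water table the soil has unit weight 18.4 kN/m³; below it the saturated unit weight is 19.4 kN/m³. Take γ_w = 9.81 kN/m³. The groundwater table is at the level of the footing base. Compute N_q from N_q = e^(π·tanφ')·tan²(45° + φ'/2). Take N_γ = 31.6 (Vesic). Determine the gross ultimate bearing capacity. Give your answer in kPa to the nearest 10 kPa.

q_ult ≈ 1710 kPa

tan32.3° = 0.6322, so N_q = e^(π×0.6322)·tan²(61.15°) = 7.287 × 3.295 = 24.01.
Overburden at base level: q = 18.4 × 2.91 = 53.544 kPa.
Below the base the soil is submerged, so the ½γBN_γ term uses γ' = 19.4 − 9.81 = 9.59 kN/m³.
Surcharge term q·N_q = 53.544 × 24.01 = 1285.6 kPa; self-weight term 0.5·γ·B·N_γ = 0.5 × 9.59 × 2.8 × 31.6 = 424.26 kPa.
q_ult = 1285.6 + 424.26 = 1709.8 kPa.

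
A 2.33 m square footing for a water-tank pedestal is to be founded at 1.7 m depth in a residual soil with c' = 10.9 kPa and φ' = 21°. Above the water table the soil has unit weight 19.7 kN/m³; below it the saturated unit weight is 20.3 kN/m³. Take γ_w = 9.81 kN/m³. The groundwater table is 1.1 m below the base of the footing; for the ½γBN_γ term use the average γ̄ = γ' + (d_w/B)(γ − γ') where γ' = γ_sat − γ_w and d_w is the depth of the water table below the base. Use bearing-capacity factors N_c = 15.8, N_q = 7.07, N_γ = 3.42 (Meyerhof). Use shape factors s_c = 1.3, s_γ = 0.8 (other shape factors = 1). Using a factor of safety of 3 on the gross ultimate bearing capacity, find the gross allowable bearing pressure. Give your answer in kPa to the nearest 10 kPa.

q_all ≈ 170 kPa

Effective surcharge at the founding depth q = γ·D_f = 19.7 × 1.7 = 33.49 kPa.
With d_w = 1.1 m < B, γ̄ = 10.49 + (1.1/2.33) × (19.7 − 10.49) = 14.838 kN/m³.
q_ult = c·N_c·s_c + q·N_q + 0.5·γ·B·N_γ·s_γ
     = 10.9 × 15.8 × 1.3 + 33.49 × 7.07 + 0.5 × 14.838 × 2.33 × 3.42 × 0.8
     = 223.89 + 236.77 + 47.295 = 507.96 kPa.
q_all = 507.96 / 3 = 169.32 kPa.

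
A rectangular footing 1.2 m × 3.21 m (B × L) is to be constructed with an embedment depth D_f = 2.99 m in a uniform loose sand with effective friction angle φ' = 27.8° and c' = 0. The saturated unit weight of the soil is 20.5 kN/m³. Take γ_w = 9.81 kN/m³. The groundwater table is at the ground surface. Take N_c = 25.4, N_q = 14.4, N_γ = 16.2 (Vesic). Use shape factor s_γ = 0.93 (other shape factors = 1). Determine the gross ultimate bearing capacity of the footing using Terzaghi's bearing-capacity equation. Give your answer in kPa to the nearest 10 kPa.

With the water table at the surface the whole profile is submerged: γ' = 20.5 − 9.81 = 10.69 kN/m³, so q = γ'·D_f = 31.963 kPa; the same γ' applies in the ½γBN_γ term.
q_ult = q·N_q + 0.5·γ·B·N_γ·s_γ
     = 31.963 × 14.4 + 0.5 × 10.69 × 1.2 × 16.2 × 0.93
     = 460.27 + 96.633 = 556.9 kPa.

q_ult ≈ 560 kPa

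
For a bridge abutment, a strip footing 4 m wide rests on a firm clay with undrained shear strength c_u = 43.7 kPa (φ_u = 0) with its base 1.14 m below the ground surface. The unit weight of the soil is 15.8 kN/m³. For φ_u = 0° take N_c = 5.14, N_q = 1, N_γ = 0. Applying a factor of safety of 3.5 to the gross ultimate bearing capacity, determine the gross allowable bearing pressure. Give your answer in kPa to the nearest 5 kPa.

q_all ≈ 70 kPa

q = γ·D_f = 15.8 × 1.14 = 18.012 kPa.
c·N_c = 43.7 × 5.14 = 224.62 kPa
q·N_q = 18.012 × 1 = 18.012 kPa
q_ult = 224.62 + 18.012 = 242.63 kPa.
q_all = q_ult / FS = 242.63 / 3.5 = 69.323 kPa.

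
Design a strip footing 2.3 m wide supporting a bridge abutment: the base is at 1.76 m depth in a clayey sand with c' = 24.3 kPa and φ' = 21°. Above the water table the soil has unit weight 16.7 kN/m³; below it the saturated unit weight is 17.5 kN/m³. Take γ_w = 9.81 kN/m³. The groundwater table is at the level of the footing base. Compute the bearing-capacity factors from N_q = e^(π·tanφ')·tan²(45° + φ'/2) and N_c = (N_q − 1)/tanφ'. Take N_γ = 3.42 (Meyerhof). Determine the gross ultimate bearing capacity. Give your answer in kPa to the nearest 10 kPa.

tan21° = 0.3839, so N_q = e^(π×0.3839)·tan²(55.5°) = 3.34 × 2.117 = 7.07.
N_c = (7.07 − 1)/tan21° = 15.81.
Overburden at base level: q = 16.7 × 1.76 = 29.392 kPa.
Below the base the soil is submerged, so the ½γBN_γ term uses γ' = 17.5 − 9.81 = 7.69 kN/m³.
Cohesion term c·N_c = 24.3 × 15.815 = 384.3 kPa; surcharge term q·N_q = 29.392 × 7.0708 = 207.82 kPa; self-weight term 0.5·γ·B·N_γ = 0.5 × 7.69 × 2.3 × 3.42 = 30.245 kPa.
q_ult = 384.3 + 207.82 + 30.245 = 622.37 kPa.

q_ult ≈ 620 kPa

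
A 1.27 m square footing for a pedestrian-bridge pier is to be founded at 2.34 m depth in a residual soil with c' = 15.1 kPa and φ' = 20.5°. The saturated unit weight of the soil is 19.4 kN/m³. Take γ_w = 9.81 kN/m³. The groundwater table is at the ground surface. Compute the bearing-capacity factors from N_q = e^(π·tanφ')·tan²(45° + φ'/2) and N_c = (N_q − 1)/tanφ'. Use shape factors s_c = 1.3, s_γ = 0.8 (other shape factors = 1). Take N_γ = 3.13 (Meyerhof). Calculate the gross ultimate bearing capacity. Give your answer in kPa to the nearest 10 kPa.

tan20.5° = 0.3739, so N_q = e^(π×0.3739)·tan²(55.25°) = 3.237 × 2.078 = 6.73.
N_c = (6.73 − 1)/tan20.5° = 15.31.
γ' = 19.4 − 9.81 = 9.59 kN/m³ (submerged throughout). q = 9.59 × 2.34 = 22.441 kPa; the same γ' applies in the ½γBN_γ term.
c·N_c·s_c = 15.1 × 15.314 × 1.3 = 300.62 kPa
q·N_q = 22.441 × 6.7258 = 150.93 kPa
0.5·γ·B·N_γ·s_γ = 0.5 × 9.59 × 1.27 × 3.13 × 0.8 = 15.248 kPa
q_ult = 300.62 + 150.93 + 15.248 = 466.8 kPa.

q_ult ≈ 470 kPa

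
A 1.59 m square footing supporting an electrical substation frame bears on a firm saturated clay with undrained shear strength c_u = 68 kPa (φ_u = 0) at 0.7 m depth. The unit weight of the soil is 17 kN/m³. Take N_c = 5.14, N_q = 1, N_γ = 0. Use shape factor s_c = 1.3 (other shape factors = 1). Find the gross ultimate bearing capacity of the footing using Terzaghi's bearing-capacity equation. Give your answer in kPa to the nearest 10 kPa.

q_ult ≈ 470 kPa

Effective surcharge at the founding depth q = γ·D_f = 17 × 0.7 = 11.9 kPa.
q_ult = c·N_c·s_c + q·N_q
     = 68 × 5.14 × 1.3 + 11.9 × 1
     = 454.38 + 11.9 = 466.28 kPa.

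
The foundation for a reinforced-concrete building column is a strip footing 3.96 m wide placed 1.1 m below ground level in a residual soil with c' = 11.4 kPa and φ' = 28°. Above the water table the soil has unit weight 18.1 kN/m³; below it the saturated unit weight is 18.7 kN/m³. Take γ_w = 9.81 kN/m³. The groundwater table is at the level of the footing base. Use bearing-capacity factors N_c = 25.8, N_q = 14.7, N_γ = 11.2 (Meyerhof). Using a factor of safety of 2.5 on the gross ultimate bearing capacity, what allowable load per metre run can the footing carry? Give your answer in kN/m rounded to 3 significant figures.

≈ 1240 kN/m

Overburden at base level: q = 18.1 × 1.1 = 19.91 kPa.
Below the base the soil is submerged, so the ½γBN_γ term uses γ' = 18.7 − 9.81 = 8.89 kN/m³.
Cohesion term c·N_c = 11.4 × 25.8 = 294.12 kPa; surcharge term q·N_q = 19.91 × 14.7 = 292.68 kPa; self-weight term 0.5·γ·B·N_γ = 0.5 × 8.89 × 3.96 × 11.2 = 197.14 kPa.
q_ult = 294.12 + 292.68 + 197.14 = 783.94 kPa.
Gross allowable pressure q_all = 783.94 / 2.5 = 313.58 kPa.
Allowable wall load = q_all × B = 313.58 × 3.96 = 1241.8 kN per metre run.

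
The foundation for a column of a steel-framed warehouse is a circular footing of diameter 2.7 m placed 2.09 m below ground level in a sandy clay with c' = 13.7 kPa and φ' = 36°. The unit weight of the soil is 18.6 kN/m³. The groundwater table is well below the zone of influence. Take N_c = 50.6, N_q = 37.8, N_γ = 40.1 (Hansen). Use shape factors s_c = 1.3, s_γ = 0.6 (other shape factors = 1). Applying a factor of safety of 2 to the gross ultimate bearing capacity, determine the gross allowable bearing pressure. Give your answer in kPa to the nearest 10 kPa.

q_all ≈ 1490 kPa

Overburden at base level: q = 18.6 × 2.09 = 38.874 kPa.
Cohesion term c·N_c·s_c = 13.7 × 50.6 × 1.3 = 901.19 kPa; surcharge term q·N_q = 38.874 × 37.8 = 1469.4 kPa; self-weight term 0.5·γ·B·N_γ·s_γ = 0.5 × 18.6 × 2.7 × 40.1 × 0.6 = 604.15 kPa.
q_ult = 901.19 + 1469.4 + 604.15 = 2974.8 kPa.
q_all = q_ult / FS = 2974.8 / 2 = 1487.4 kPa.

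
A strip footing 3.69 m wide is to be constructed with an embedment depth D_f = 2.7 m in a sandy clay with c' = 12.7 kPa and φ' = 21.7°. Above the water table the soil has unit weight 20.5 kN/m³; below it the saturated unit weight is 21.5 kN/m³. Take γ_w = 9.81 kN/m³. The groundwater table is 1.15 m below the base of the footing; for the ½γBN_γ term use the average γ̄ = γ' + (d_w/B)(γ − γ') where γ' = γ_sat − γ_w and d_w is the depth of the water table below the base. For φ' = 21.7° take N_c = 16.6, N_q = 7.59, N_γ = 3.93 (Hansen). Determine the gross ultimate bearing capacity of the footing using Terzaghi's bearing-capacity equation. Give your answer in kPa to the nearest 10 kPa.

Overburden at base level: q = 20.5 × 2.7 = 55.35 kPa.
The water table is 1.15 m below the base (< B = 3.69 m), so the ½γBN_γ term uses γ̄ = γ' + (d_w/B)(γ − γ') = 11.69 + (1.15/3.69)(20.5 − 11.69) = 14.436 kN/m³.
Cohesion term c·N_c = 12.7 × 16.6 = 210.82 kPa; surcharge term q·N_q = 55.35 × 7.59 = 420.11 kPa; self-weight term 0.5·γ·B·N_γ = 0.5 × 14.436 × 3.69 × 3.93 = 104.67 kPa.
q_ult = 210.82 + 420.11 + 104.67 = 735.6 kPa.

q_ult ≈ 740 kPa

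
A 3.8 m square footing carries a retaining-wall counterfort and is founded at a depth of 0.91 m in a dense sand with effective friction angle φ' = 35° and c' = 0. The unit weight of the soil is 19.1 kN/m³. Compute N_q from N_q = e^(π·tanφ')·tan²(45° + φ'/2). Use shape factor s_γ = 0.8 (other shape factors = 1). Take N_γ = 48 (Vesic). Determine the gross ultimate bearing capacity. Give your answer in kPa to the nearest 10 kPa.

tan35° = 0.7002, so N_q = e^(π×0.7002)·tan²(62.5°) = 9.023 × 3.69 = 33.3.
Effective surcharge at the founding depth q = γ·D_f = 19.1 × 0.91 = 17.381 kPa.
q_ult = q·N_q + 0.5·γ·B·N_γ·s_γ
     = 17.381 × 33.296 + 0.5 × 19.1 × 3.8 × 48 × 0.8
     = 578.72 + 1393.5 = 1972.3 kPa.

q_ult ≈ 1970 kPa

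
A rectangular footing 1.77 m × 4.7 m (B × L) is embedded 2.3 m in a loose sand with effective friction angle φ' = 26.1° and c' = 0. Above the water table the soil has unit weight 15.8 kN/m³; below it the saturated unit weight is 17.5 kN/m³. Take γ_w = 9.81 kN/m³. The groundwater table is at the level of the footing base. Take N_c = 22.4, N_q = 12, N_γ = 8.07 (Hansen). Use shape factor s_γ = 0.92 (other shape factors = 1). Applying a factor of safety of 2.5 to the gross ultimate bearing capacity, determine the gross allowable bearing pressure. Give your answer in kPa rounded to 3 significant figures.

q_all ≈ 195 kPa

Overburden at base level: q = 15.8 × 2.3 = 36.34 kPa.
Below the base the soil is submerged, so the ½γBN_γ term uses γ' = 17.5 − 9.81 = 7.69 kN/m³.
Surcharge term q·N_q = 36.34 × 12 = 436.08 kPa; self-weight term 0.5·γ·B·N_γ·s_γ = 0.5 × 7.69 × 1.77 × 8.07 × 0.92 = 50.528 kPa.
q_ult = 436.08 + 50.528 = 486.61 kPa.
q_all = q_ult / FS = 486.61 / 2.5 = 194.64 kPa.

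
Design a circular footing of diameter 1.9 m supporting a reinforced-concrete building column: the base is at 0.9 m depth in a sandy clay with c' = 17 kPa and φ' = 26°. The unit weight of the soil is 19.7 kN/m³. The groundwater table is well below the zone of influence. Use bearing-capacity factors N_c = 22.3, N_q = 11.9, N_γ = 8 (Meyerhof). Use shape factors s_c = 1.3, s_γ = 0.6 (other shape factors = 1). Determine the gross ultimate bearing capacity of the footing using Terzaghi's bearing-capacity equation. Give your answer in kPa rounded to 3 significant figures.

q_ult ≈ 794 kPa

Overburden at base level: q = 19.7 × 0.9 = 17.73 kPa.
Cohesion term c·N_c·s_c = 17 × 22.3 × 1.3 = 492.83 kPa; surcharge term q·N_q = 17.73 × 11.9 = 210.99 kPa; self-weight term 0.5·γ·B·N_γ·s_γ = 0.5 × 19.7 × 1.9 × 8 × 0.6 = 89.832 kPa.
q_ult = 492.83 + 210.99 + 89.832 = 793.65 kPa.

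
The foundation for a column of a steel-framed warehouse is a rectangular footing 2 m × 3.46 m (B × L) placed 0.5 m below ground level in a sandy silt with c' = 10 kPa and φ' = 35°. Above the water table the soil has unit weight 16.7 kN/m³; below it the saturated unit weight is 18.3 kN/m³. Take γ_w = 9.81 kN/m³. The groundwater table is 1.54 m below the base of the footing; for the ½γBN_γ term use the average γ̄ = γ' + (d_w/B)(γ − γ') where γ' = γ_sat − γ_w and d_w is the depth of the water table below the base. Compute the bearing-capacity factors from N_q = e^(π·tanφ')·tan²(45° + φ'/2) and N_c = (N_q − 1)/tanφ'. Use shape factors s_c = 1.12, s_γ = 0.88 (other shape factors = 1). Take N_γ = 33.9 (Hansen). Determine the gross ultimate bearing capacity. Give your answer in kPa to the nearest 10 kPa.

tan35° = 0.7002, so N_q = e^(π×0.7002)·tan²(62.5°) = 9.023 × 3.69 = 33.3.
N_c = (33.3 − 1)/tan35° = 46.12.
q = γ·D_f = 16.7 × 0.5 = 8.35 kPa.
γ' = 8.49 kN/m³; averaging over the depth B below the base, γ̄ = γ' + (d_w/B)(γ − γ') = 14.812 kN/m³.
c·N_c·s_c = 10 × 46.124 × 1.12 = 516.58 kPa
q·N_q = 8.35 × 33.296 = 278.02 kPa
0.5·γ·B·N_γ·s_γ = 0.5 × 14.812 × 2 × 33.9 × 0.88 = 441.86 kPa
q_ult = 516.58 + 278.02 + 441.86 = 1236.5 kPa.

q_ult ≈ 1240 kPa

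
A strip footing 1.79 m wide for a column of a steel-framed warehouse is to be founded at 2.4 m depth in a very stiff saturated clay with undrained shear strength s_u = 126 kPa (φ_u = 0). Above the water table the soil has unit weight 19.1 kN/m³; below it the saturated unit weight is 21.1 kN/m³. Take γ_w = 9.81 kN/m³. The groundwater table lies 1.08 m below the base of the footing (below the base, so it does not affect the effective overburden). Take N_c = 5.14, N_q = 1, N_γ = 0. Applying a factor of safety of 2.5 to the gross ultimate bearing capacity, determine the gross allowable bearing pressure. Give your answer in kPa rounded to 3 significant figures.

Effective surcharge at the founding depth q = γ·D_f = 19.1 × 2.4 = 45.84 kPa.
q_ult = c·N_c + q·N_q
     = 126 × 5.14 + 45.84 × 1
     = 647.64 + 45.84 = 693.48 kPa.
q_all = q_ult / FS = 693.48 / 2.5 = 277.39 kPa.

q_all ≈ 277 kPa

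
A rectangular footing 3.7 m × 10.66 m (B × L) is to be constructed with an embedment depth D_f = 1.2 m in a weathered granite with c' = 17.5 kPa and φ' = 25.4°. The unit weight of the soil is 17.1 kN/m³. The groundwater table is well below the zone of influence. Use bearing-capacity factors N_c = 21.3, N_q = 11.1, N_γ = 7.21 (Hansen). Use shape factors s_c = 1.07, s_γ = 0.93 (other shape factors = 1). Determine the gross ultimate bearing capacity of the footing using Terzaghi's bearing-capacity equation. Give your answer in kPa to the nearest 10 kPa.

q_ult ≈ 840 kPa

Overburden at base level: q = 17.1 × 1.2 = 20.52 kPa.
Cohesion term c·N_c·s_c = 17.5 × 21.3 × 1.07 = 398.84 kPa; surcharge term q·N_q = 20.52 × 11.1 = 227.77 kPa; self-weight term 0.5·γ·B·N_γ·s_γ = 0.5 × 17.1 × 3.7 × 7.21 × 0.93 = 212.12 kPa.
q_ult = 398.84 + 227.77 + 212.12 = 838.74 kPa.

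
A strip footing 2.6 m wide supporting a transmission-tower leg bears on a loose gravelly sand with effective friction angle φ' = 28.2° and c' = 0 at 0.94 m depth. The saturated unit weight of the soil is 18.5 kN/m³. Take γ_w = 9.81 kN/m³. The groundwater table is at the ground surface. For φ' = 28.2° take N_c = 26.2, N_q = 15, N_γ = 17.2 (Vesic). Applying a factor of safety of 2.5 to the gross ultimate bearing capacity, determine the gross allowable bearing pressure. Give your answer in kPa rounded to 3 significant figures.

γ' = 18.5 − 9.81 = 8.69 kN/m³ (submerged throughout). q = 8.69 × 0.94 = 8.1686 kPa; the same γ' applies in the ½γBN_γ term.
q·N_q = 8.1686 × 15 = 122.53 kPa
0.5·γ·B·N_γ = 0.5 × 8.69 × 2.6 × 17.2 = 194.31 kPa
q_ult = 122.53 + 194.31 = 316.84 kPa.
q_all = q_ult / FS = 316.84 / 2.5 = 126.73 kPa.

q_all ≈ 127 kPa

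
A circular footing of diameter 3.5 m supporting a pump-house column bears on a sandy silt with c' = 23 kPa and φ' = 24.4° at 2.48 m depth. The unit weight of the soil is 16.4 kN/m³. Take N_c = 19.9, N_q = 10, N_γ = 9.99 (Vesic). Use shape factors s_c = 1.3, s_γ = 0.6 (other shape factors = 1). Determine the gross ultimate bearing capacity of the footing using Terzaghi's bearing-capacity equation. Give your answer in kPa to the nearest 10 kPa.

q_ult ≈ 1170 kPa

Effective surcharge at the founding depth q = γ·D_f = 16.4 × 2.48 = 40.672 kPa.
q_ult = c·N_c·s_c + q·N_q + 0.5·γ·B·N_γ·s_γ
     = 23 × 19.9 × 1.3 + 40.672 × 10 + 0.5 × 16.4 × 3.5 × 9.99 × 0.6
     = 595.01 + 406.72 + 172.03 = 1173.8 kPa.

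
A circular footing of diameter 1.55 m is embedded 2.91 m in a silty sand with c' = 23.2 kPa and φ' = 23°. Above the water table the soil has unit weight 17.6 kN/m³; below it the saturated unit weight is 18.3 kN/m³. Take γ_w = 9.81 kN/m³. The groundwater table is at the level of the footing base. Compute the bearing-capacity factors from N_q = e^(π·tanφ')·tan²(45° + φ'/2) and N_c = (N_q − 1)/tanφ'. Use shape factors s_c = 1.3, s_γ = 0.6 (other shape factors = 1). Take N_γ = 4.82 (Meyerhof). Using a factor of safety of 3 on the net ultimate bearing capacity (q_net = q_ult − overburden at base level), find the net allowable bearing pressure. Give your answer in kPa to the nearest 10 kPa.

q_all(net) ≈ 320 kPa

N_q = e^(π·tan23°)·tan²(56.5°) = 8.66; N_c = (N_q − 1)/tanφ' = 18.05.
Effective surcharge at the founding depth q = γ·D_f = 17.6 × 2.91 = 51.216 kPa.
The water table coincides with the base, so in the self-weight term γ → γ' = 8.49 kN/m³.
q_ult = c·N_c·s_c + q·N_q + 0.5·γ·B·N_γ·s_γ
     = 23.2 × 18.049 × 1.3 + 51.216 × 8.6612 + 0.5 × 8.49 × 1.55 × 4.82 × 0.6
     = 544.35 + 443.59 + 19.029 = 1007 kPa.
q_net = 1007 − 51.216 = 955.75 kPa.
q_all(net) = 955.75 / 3 = 318.58 kPa.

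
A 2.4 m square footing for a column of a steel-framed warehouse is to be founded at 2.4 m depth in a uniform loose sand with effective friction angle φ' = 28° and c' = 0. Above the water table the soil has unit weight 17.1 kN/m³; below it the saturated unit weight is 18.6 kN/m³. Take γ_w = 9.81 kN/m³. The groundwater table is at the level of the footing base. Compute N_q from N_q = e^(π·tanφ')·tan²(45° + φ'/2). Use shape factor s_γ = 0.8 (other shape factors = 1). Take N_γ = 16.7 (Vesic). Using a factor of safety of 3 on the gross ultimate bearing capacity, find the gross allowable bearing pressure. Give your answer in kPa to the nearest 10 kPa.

N_q = e^(π·tan28°)·tan²(59°) = 14.72.
Overburden at base level: q = 17.1 × 2.4 = 41.04 kPa.
Below the base the soil is submerged, so the ½γBN_γ term uses γ' = 18.6 − 9.81 = 8.79 kN/m³.
Surcharge term q·N_q = 41.04 × 14.72 = 604.1 kPa; self-weight term 0.5·γ·B·N_γ·s_γ = 0.5 × 8.79 × 2.4 × 16.7 × 0.8 = 140.92 kPa.
q_ult = 604.1 + 140.92 = 745.03 kPa.
q_all = 745.03 / 3 = 248.34 kPa.

q_all ≈ 250 kPa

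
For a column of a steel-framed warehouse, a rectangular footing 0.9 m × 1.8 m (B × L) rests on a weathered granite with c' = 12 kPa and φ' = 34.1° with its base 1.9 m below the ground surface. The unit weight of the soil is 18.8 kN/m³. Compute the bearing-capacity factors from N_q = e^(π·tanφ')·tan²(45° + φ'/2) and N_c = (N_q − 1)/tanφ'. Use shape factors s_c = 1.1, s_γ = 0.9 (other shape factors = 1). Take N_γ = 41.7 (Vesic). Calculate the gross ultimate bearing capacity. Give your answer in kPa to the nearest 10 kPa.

q_ult ≈ 1940 kPa

tan34.1° = 0.6771, so N_q = e^(π×0.6771)·tan²(62.05°) = 8.39 × 3.552 = 29.8.
N_c = (29.8 − 1)/tan34.1° = 42.54.
q = γ·D_f = 18.8 × 1.9 = 35.72 kPa.
c·N_c·s_c = 12 × 42.539 × 1.1 = 561.52 kPa
q·N_q = 35.72 × 29.801 = 1064.5 kPa
0.5·γ·B·N_γ·s_γ = 0.5 × 18.8 × 0.9 × 41.7 × 0.9 = 317.5 kPa
q_ult = 561.52 + 1064.5 + 317.5 = 1943.5 kPa.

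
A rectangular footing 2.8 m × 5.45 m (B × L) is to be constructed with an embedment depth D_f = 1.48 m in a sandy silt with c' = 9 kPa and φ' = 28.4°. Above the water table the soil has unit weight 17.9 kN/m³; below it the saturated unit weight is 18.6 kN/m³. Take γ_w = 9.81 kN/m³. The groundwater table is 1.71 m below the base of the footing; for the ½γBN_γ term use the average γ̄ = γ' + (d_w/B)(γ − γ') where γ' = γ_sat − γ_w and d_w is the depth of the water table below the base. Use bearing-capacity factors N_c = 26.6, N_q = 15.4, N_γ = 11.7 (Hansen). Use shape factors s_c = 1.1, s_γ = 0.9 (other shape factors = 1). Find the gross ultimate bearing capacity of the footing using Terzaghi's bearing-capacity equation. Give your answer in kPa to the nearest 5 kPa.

q_ult ≈ 885 kPa

Effective surcharge at the founding depth q = γ·D_f = 17.9 × 1.48 = 26.492 kPa.
With d_w = 1.71 m < B, γ̄ = 8.79 + (1.71/2.8) × (17.9 − 8.79) = 14.354 kN/m³.
q_ult = c·N_c·s_c + q·N_q + 0.5·γ·B·N_γ·s_γ
     = 9 × 26.6 × 1.1 + 26.492 × 15.4 + 0.5 × 14.354 × 2.8 × 11.7 × 0.9
     = 263.34 + 407.98 + 211.6 = 882.92 kPa.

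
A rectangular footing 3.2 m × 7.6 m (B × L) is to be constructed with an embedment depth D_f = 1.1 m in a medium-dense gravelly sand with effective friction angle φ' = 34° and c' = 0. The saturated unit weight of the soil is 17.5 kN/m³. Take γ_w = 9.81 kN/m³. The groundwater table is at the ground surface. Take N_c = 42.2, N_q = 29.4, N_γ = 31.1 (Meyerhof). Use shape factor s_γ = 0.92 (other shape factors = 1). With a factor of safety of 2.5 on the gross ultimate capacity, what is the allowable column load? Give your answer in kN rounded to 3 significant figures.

Water table at ground surface, so effective unit weight γ' = 17.5 − 9.81 = 7.69 kN/m³ is used throughout; overburden q = 7.69 × 1.1 = 8.459 kPa; the same γ' applies in the ½γBN_γ term.
Surcharge term q·N_q = 8.459 × 29.4 = 248.69 kPa; self-weight term 0.5·γ·B·N_γ·s_γ = 0.5 × 7.69 × 3.2 × 31.1 × 0.92 = 352.04 kPa.
q_ult = 248.69 + 352.04 = 600.74 kPa.
Gross allowable pressure q_all = 600.74 / 2.5 = 240.29 kPa.
Footing area = 24.32 m², so allowable column load = 240.29 × 24.32 = 5844 kN.

P_all ≈ 5840 kN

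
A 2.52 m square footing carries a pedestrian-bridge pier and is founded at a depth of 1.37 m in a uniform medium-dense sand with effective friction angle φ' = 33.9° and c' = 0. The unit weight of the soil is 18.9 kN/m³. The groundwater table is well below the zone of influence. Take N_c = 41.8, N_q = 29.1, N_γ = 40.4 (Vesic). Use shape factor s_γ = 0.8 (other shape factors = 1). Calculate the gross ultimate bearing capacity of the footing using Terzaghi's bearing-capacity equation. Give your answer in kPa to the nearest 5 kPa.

Overburden at base level: q = 18.9 × 1.37 = 25.893 kPa.
Surcharge term q·N_q = 25.893 × 29.1 = 753.49 kPa; self-weight term 0.5·γ·B·N_γ·s_γ = 0.5 × 18.9 × 2.52 × 40.4 × 0.8 = 769.67 kPa.
q_ult = 753.49 + 769.67 = 1523.2 kPa.

q_ult ≈ 1525 kPa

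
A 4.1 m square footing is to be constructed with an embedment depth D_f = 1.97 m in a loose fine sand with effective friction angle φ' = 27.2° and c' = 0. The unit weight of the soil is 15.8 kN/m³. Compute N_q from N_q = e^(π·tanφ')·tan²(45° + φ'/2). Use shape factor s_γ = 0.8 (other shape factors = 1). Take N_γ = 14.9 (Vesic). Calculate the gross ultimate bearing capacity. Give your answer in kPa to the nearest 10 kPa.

q_ult ≈ 810 kPa

tan27.2° = 0.5139, so N_q = e^(π×0.5139)·tan²(58.6°) = 5.026 × 2.684 = 13.49.
Effective surcharge at the founding depth q = γ·D_f = 15.8 × 1.97 = 31.126 kPa.
q_ult = q·N_q + 0.5·γ·B·N_γ·s_γ
     = 31.126 × 13.488 + 0.5 × 15.8 × 4.1 × 14.9 × 0.8
     = 419.84 + 386.09 = 805.93 kPa.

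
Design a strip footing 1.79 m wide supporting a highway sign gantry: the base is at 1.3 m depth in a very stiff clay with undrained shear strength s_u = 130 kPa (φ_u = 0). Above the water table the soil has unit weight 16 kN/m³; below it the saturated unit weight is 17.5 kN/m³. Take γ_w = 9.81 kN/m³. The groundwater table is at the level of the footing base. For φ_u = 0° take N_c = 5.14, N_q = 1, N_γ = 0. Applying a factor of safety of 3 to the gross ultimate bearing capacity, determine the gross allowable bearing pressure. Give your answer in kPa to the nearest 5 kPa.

Overburden at base level: q = 16 × 1.3 = 20.8 kPa.
Cohesion term c·N_c = 130 × 5.14 = 668.2 kPa; surcharge term q·N_q = 20.8 × 1 = 20.8 kPa.
q_ult = 668.2 + 20.8 = 689 kPa.
q_all = q_ult / FS = 689 / 3 = 229.67 kPa.

q_all ≈ 230 kPa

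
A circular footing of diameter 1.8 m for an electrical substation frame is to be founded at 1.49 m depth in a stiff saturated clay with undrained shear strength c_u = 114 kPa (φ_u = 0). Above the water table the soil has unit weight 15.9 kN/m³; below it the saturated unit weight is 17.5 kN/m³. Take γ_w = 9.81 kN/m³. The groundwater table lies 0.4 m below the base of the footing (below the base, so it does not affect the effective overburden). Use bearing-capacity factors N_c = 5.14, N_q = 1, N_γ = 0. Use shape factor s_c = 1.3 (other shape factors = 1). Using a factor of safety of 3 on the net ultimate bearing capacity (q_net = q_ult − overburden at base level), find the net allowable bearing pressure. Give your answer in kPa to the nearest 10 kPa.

Overburden at base level: q = 15.9 × 1.49 = 23.691 kPa.
Cohesion term c·N_c·s_c = 114 × 5.14 × 1.3 = 761.75 kPa; surcharge term q·N_q = 23.691 × 1 = 23.691 kPa.
q_ult = 761.75 + 23.691 = 785.44 kPa.
q_net = 785.44 − 23.691 = 761.75 kPa.
q_all(net) = 761.75 / 3 = 253.92 kPa.

q_all(net) ≈ 250 kPa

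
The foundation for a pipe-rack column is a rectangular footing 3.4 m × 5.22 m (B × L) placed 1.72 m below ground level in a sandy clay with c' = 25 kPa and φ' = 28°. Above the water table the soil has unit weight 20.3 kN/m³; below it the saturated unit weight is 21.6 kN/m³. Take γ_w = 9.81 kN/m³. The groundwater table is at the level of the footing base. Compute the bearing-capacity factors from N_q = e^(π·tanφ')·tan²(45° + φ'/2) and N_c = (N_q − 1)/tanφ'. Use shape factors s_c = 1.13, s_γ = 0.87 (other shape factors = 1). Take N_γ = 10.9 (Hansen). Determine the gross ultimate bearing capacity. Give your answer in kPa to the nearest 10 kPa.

tan28° = 0.5317, so N_q = e^(π×0.5317)·tan²(59°) = 5.314 × 2.77 = 14.72.
N_c = (14.72 − 1)/tan28° = 25.8.
Effective surcharge at the founding depth q = γ·D_f = 20.3 × 1.72 = 34.916 kPa.
The water table coincides with the base, so in the self-weight term γ → γ' = 11.79 kN/m³.
q_ult = c·N_c·s_c + q·N_q + 0.5·γ·B·N_γ·s_γ
     = 25 × 25.803 × 1.13 + 34.916 × 14.72 + 0.5 × 11.79 × 3.4 × 10.9 × 0.87
     = 728.94 + 513.96 + 190.07 = 1433 kPa.

q_ult ≈ 1430 kPa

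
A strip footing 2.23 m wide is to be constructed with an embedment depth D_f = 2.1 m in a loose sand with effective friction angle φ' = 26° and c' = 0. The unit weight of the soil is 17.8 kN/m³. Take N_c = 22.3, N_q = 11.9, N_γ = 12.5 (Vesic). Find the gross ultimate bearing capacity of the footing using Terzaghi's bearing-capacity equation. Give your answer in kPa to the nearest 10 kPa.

Overburden at base level: q = 17.8 × 2.1 = 37.38 kPa.
Surcharge term q·N_q = 37.38 × 11.9 = 444.82 kPa; self-weight term 0.5·γ·B·N_γ = 0.5 × 17.8 × 2.23 × 12.5 = 248.09 kPa.
q_ult = 444.82 + 248.09 = 692.91 kPa.

q_ult ≈ 690 kPa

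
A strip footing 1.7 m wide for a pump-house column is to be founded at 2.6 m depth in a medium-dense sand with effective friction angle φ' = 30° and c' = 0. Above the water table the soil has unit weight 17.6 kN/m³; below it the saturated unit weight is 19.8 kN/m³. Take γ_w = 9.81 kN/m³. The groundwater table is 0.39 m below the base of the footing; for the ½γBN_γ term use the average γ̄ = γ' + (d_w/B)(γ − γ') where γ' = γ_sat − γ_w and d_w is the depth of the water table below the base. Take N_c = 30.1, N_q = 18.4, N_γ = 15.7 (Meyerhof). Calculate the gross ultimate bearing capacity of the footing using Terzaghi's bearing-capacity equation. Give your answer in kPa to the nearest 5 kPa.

Overburden at base level: q = 17.6 × 2.6 = 45.76 kPa.
The water table is 0.39 m below the base (< B = 1.7 m), so the ½γBN_γ term uses γ̄ = γ' + (d_w/B)(γ − γ') = 9.99 + (0.39/1.7)(17.6 − 9.99) = 11.736 kN/m³.
Surcharge term q·N_q = 45.76 × 18.4 = 841.98 kPa; self-weight term 0.5·γ·B·N_γ = 0.5 × 11.736 × 1.7 × 15.7 = 156.61 kPa.
q_ult = 841.98 + 156.61 = 998.6 kPa.

q_ult ≈ 1000 kPa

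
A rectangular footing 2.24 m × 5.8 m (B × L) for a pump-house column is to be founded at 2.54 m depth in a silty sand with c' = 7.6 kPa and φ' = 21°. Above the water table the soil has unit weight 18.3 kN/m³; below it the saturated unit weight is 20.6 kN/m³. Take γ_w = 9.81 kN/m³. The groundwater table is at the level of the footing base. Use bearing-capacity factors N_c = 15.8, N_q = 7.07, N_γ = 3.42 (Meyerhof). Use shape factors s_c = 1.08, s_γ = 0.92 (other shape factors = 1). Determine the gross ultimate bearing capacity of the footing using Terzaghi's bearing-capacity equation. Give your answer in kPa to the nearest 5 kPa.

q_ult ≈ 495 kPa

Overburden at base level: q = 18.3 × 2.54 = 46.482 kPa.
Below the base the soil is submerged, so the ½γBN_γ term uses γ' = 20.6 − 9.81 = 10.79 kN/m³.
Cohesion term c·N_c·s_c = 7.6 × 15.8 × 1.08 = 129.69 kPa; surcharge term q·N_q = 46.482 × 7.07 = 328.63 kPa; self-weight term 0.5·γ·B·N_γ·s_γ = 0.5 × 10.79 × 2.24 × 3.42 × 0.92 = 38.024 kPa.
q_ult = 129.69 + 328.63 + 38.024 = 496.34 kPa.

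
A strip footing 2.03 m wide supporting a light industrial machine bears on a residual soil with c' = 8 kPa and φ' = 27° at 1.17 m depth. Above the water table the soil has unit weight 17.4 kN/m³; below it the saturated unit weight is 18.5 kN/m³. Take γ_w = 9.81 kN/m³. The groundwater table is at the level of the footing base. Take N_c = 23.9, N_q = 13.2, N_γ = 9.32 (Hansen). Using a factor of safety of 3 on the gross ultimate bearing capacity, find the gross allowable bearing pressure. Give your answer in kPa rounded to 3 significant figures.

q_all ≈ 181 kPa

Effective surcharge at the founding depth q = γ·D_f = 17.4 × 1.17 = 20.358 kPa.
The water table coincides with the base, so in the self-weight term γ → γ' = 8.69 kN/m³.
q_ult = c·N_c + q·N_q + 0.5·γ·B·N_γ
     = 8 × 23.9 + 20.358 × 13.2 + 0.5 × 8.69 × 2.03 × 9.32
     = 191.2 + 268.73 + 82.206 = 542.13 kPa.
q_all = 542.13 / 3 = 180.71 kPa.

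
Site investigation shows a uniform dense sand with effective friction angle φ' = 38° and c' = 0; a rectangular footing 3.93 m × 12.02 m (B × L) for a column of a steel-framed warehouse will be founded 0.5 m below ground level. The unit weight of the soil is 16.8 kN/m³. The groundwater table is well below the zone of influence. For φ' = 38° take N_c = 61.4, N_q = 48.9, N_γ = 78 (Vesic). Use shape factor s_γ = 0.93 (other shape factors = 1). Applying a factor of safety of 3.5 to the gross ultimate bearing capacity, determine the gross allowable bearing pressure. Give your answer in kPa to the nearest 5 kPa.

q_all ≈ 800 kPa

Effective surcharge at the founding depth q = γ·D_f = 16.8 × 0.5 = 8.4 kPa.
q_ult = q·N_q + 0.5·γ·B·N_γ·s_γ
     = 8.4 × 48.9 + 0.5 × 16.8 × 3.93 × 78 × 0.93
     = 410.76 + 2394.7 = 2805.5 kPa.
q_all = q_ult / FS = 2805.5 / 3.5 = 801.56 kPa.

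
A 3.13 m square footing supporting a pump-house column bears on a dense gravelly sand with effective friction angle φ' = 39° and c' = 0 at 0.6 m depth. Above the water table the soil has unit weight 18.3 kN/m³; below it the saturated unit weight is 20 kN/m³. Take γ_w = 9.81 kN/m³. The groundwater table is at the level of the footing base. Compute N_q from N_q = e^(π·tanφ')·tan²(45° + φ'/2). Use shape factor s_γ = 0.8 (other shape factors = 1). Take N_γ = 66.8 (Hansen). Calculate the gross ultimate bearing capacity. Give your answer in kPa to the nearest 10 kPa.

tan39° = 0.8098, so N_q = e^(π×0.8098)·tan²(64.5°) = 12.731 × 4.395 = 55.96.
Overburden at base level: q = 18.3 × 0.6 = 10.98 kPa.
Below the base the soil is submerged, so the ½γBN_γ term uses γ' = 20 − 9.81 = 10.19 kN/m³.
Surcharge term q·N_q = 10.98 × 55.957 = 614.41 kPa; self-weight term 0.5·γ·B·N_γ·s_γ = 0.5 × 10.19 × 3.13 × 66.8 × 0.8 = 852.23 kPa.
q_ult = 614.41 + 852.23 = 1466.6 kPa.

q_ult ≈ 1470 kPa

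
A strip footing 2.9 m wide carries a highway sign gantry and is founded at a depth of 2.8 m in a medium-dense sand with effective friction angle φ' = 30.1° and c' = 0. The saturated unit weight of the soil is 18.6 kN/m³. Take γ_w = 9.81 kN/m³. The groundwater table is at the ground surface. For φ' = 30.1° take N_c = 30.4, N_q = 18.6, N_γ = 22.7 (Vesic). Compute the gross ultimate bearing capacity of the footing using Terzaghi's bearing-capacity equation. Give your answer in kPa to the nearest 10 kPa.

γ' = 18.6 − 9.81 = 8.79 kN/m³ (submerged throughout). q = 8.79 × 2.8 = 24.612 kPa; the same γ' applies in the ½γBN_γ term.
q·N_q = 24.612 × 18.6 = 457.78 kPa
0.5·γ·B·N_γ = 0.5 × 8.79 × 2.9 × 22.7 = 289.32 kPa
q_ult = 457.78 + 289.32 = 747.11 kPa.

q_ult ≈ 750 kPa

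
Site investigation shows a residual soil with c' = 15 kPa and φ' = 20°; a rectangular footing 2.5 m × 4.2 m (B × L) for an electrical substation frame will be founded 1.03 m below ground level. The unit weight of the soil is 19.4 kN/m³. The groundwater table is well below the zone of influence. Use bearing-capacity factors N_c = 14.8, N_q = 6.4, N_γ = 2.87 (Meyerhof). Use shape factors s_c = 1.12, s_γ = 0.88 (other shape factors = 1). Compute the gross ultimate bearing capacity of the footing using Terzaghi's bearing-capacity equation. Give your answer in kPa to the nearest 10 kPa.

q_ult ≈ 440 kPa

q = γ·D_f = 19.4 × 1.03 = 19.982 kPa.
c·N_c·s_c = 15 × 14.8 × 1.12 = 248.64 kPa
q·N_q = 19.982 × 6.4 = 127.88 kPa
0.5·γ·B·N_γ·s_γ = 0.5 × 19.4 × 2.5 × 2.87 × 0.88 = 61.246 kPa
q_ult = 248.64 + 127.88 + 61.246 = 437.77 kPa.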